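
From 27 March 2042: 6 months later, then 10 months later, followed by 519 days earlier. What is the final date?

February 23, 2042

Counting forward 6 months from March 27, 2042:
month 3 + 6 = 9 → September 2042.
Day 27 is valid in September, giving September 27, 2042.
Adding 10 months from September 27, 2042:
month 9 + 10 = 19, which is month 7 of year 2043 → July 2043.
Day 27 is valid in July, giving July 27, 2043.
Subtracting 519 days from July 27, 2043:
Going back 27 days from July 27, 2043 reaches the end of the previous month; 519 − 27 = 492 left.
June 2043 has 30 days: 492 − 30 = 462 left.
May 2043 has 31 days: 462 − 31 = 431 left.
April 2043 has 30 days: 431 − 30 = 401 left.
March 2043 has 31 days: 401 − 31 = 370 left.
February 2043 has 28 days (2043 is not a leap year): 370 − 28 = 342 left.
January 2043 has 31 days: 342 − 31 = 311 left.
December 2042 has 31 days: 311 − 31 = 280 left.
November 2042 has 30 days: 280 − 30 = 250 left.
October 2042 has 31 days: 250 − 31 = 219 left.
September 2042 has 30 days: 219 − 30 = 189 left.
August 2042 has 31 days: 189 − 31 = 158 left.
July 2042 has 31 days: 158 − 31 = 127 left.
June 2042 has 30 days: 127 − 30 = 97 left.
May 2042 has 31 days: 97 − 31 = 66 left.
April 2042 has 30 days: 66 − 30 = 36 left.
March 2042 has 31 days: 36 − 31 = 5 left.
February 2042 has 28 days; 28 − 5 = 23 → February 23, 2042.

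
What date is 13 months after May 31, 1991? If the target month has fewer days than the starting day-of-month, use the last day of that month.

June 30, 1992

Adding 13 months from May 31, 1991.
month 5 + 13 = 18, which is month 6 of year 1992 → June 1992.
June 1992 has only 30 days and the start was day 31, so the date clamps to June 30, 1992.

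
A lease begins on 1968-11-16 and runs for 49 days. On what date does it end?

Advancing 49 days from November 16, 1968.
November has 30 days, so 30 − 16 = 14 days remain after November 16, 1968; 49 − 14 = 35 left.
December 1968 has 31 days: 35 − 31 = 4 left.
4 days into January 1969 → January 4, 1969.

January 4, 1969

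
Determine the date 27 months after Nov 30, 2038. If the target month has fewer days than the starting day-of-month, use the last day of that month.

Adding 27 months from November 30, 2038.
month 11 + 27 = 38, which is month 2 of year 2041 → February 2041.
February 2041 has only 28 days (2041 is not a leap year — relevant if February), and the start was day 30, so the date clamps to February 28, 2041.

February 28, 2041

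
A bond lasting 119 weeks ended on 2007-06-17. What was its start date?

March 6, 2005

Counting back 119 weeks = 833 days from June 17, 2007.
Going back 17 days from June 17, 2007 reaches the end of the previous month; 833 − 17 = 816 left.
May 2007 has 31 days: 816 − 31 = 785 left.
April 2007 has 30 days: 785 − 30 = 755 left.
March 2007 has 31 days: 755 − 31 = 724 left.
February 2007 has 28 days (2007 is not a leap year): 724 − 28 = 696 left.
January 2007 has 31 days: 696 − 31 = 665 left.
December 2006 has 31 days: 665 − 31 = 634 left.
November 2006 has 30 days: 634 − 30 = 604 left.
October 2006 has 31 days: 604 − 31 = 573 left.
September 2006 has 30 days: 573 − 30 = 543 left.
August 2006 has 31 days: 543 − 31 = 512 left.
July 2006 has 31 days: 512 − 31 = 481 left.
June 2006 has 30 days: 481 − 30 = 451 left.
May 2006 has 31 days: 451 − 31 = 420 left.
April 2006 has 30 days: 420 − 30 = 390 left.
March 2006 has 31 days: 390 − 31 = 359 left.
February 2006 has 28 days (2006 is not a leap year): 359 − 28 = 331 left.
January 2006 has 31 days: 331 − 31 = 300 left.
December 2005 has 31 days: 300 − 31 = 269 left.
November 2005 has 30 days: 269 − 30 = 239 left.
October 2005 has 31 days: 239 − 31 = 208 left.
September 2005 has 30 days: 208 − 30 = 178 left.
August 2005 has 31 days: 178 − 31 = 147 left.
July 2005 has 31 days: 147 − 31 = 116 left.
June 2005 has 30 days: 116 − 30 = 86 left.
May 2005 has 31 days: 86 − 31 = 55 left.
April 2005 has 30 days: 55 − 30 = 25 left.
March 2005 has 31 days; 31 − 25 = 6 → March 6, 2005.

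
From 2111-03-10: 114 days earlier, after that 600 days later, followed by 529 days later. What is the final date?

December 19, 2113

Subtracting 114 days from March 10, 2111:
Going back 10 days from March 10, 2111 reaches the end of the previous month; 114 − 10 = 104 left.
February 2111 has 28 days (2111 is not a leap year): 104 − 28 = 76 left.
January 2111 has 31 days: 76 − 31 = 45 left.
December 2110 has 31 days: 45 − 31 = 14 left.
November 2110 has 30 days; 30 − 14 = 16 → November 16, 2110.
Advancing 600 days from November 16, 2110:
November has 30 days, so 30 − 16 = 14 days remain after November 16, 2110; 600 − 14 = 586 left.
December 2110 has 31 days: 586 − 31 = 555 left.
January 2111 has 31 days: 555 − 31 = 524 left.
February 2111 has 28 days (2111 is not a leap year): 524 − 28 = 496 left.
March 2111 has 31 days: 496 − 31 = 465 left.
April 2111 has 30 days: 465 − 30 = 435 left.
May 2111 has 31 days: 435 − 31 = 404 left.
June 2111 has 30 days: 404 − 30 = 374 left.
July 2111 has 31 days: 374 − 31 = 343 left.
August 2111 has 31 days: 343 − 31 = 312 left.
September 2111 has 30 days: 312 − 30 = 282 left.
October 2111 has 31 days: 282 − 31 = 251 left.
November 2111 has 30 days: 251 − 30 = 221 left.
December 2111 has 31 days: 221 − 31 = 190 left.
January 2112 has 31 days: 190 − 31 = 159 left.
February 2112 has 29 days (2112 is a leap year): 159 − 29 = 130 left.
March 2112 has 31 days: 130 − 31 = 99 left.
April 2112 has 30 days: 99 − 30 = 69 left.
May 2112 has 31 days: 69 − 31 = 38 left.
June 2112 has 30 days: 38 − 30 = 8 left.
8 days into July 2112 → July 8, 2112.
Adding 529 days from July 8, 2112:
July has 31 days, so 31 − 8 = 23 days remain after July 8, 2112; 529 − 23 = 506 left.
August 2112 has 31 days: 506 − 31 = 475 left.
September 2112 has 30 days: 475 − 30 = 445 left.
October 2112 has 31 days: 445 − 31 = 414 left.
November 2112 has 30 days: 414 − 30 = 384 left.
December 2112 has 31 days: 384 − 31 = 353 left.
January 2113 has 31 days: 353 − 31 = 322 left.
February 2113 has 28 days (2113 is not a leap year): 322 − 28 = 294 left.
March 2113 has 31 days: 294 − 31 = 263 left.
April 2113 has 30 days: 263 − 30 = 233 left.
May 2113 has 31 days: 233 − 31 = 202 left.
June 2113 has 30 days: 202 − 30 = 172 left.
July 2113 has 31 days: 172 − 31 = 141 left.
August 2113 has 31 days: 141 − 31 = 110 left.
September 2113 has 30 days: 110 − 30 = 80 left.
October 2113 has 31 days: 80 − 31 = 49 left.
November 2113 has 30 days: 49 − 30 = 19 left.
19 days into December 2113 → December 19, 2113.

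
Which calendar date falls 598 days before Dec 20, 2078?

May 1, 2077

Subtracting 598 days from December 20, 2078.
Going back 20 days from December 20, 2078 reaches the end of the previous month; 598 − 20 = 578 left.
November 2078 has 30 days: 578 − 30 = 548 left.
October 2078 has 31 days: 548 − 31 = 517 left.
September 2078 has 30 days: 517 − 30 = 487 left.
August 2078 has 31 days: 487 − 31 = 456 left.
July 2078 has 31 days: 456 − 31 = 425 left.
June 2078 has 30 days: 425 − 30 = 395 left.
May 2078 has 31 days: 395 − 31 = 364 left.
April 2078 has 30 days: 364 − 30 = 334 left.
March 2078 has 31 days: 334 − 31 = 303 left.
February 2078 has 28 days (2078 is not a leap year): 303 − 28 = 275 left.
January 2078 has 31 days: 275 − 31 = 244 left.
December 2077 has 31 days: 244 − 31 = 213 left.
November 2077 has 30 days: 213 − 30 = 183 left.
October 2077 has 31 days: 183 − 31 = 152 left.
September 2077 has 30 days: 152 − 30 = 122 left.
August 2077 has 31 days: 122 − 31 = 91 left.
July 2077 has 31 days: 91 − 31 = 60 left.
June 2077 has 30 days: 60 − 30 = 30 left.
May 2077 has 31 days; 31 − 30 = 1 → May 1, 2077.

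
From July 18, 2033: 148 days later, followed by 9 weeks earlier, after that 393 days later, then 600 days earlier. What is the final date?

March 18, 2033

Advancing 148 days from July 18, 2033:
July has 31 days, so 31 − 18 = 13 days remain after July 18, 2033; 148 − 13 = 135 left.
August 2033 has 31 days: 135 − 31 = 104 left.
September 2033 has 30 days: 104 − 30 = 74 left.
October 2033 has 31 days: 74 − 31 = 43 left.
November 2033 has 30 days: 43 − 30 = 13 left.
13 days into December 2033 → December 13, 2033.
Going back 9 weeks (= 63 days) from December 13, 2033:
Going back 13 days from December 13, 2033 reaches the end of the previous month; 63 − 13 = 50 left.
November 2033 has 30 days: 50 − 30 = 20 left.
October 2033 has 31 days; 31 − 20 = 11 → October 11, 2033.
Adding 393 days from October 11, 2033:
October has 31 days, so 31 − 11 = 20 days remain after October 11, 2033; 393 − 20 = 373 left.
November 2033 has 30 days: 373 − 30 = 343 left.
December 2033 has 31 days: 343 − 31 = 312 left.
January 2034 has 31 days: 312 − 31 = 281 left.
February 2034 has 28 days (2034 is not a leap year): 281 − 28 = 253 left.
March 2034 has 31 days: 253 − 31 = 222 left.
April 2034 has 30 days: 222 − 30 = 192 left.
May 2034 has 31 days: 192 − 31 = 161 left.
June 2034 has 30 days: 161 − 30 = 131 left.
July 2034 has 31 days: 131 − 31 = 100 left.
August 2034 has 31 days: 100 − 31 = 69 left.
September 2034 has 30 days: 69 − 30 = 39 left.
October 2034 has 31 days: 39 − 31 = 8 left.
8 days into November 2034 → November 8, 2034.
Subtracting 600 days from November 8, 2034:
Going back 8 days from November 8, 2034 reaches the end of the previous month; 600 − 8 = 592 left.
October 2034 has 31 days: 592 − 31 = 561 left.
September 2034 has 30 days: 561 − 30 = 531 left.
August 2034 has 31 days: 531 − 31 = 500 left.
July 2034 has 31 days: 500 − 31 = 469 left.
June 2034 has 30 days: 469 − 30 = 439 left.
May 2034 has 31 days: 439 − 31 = 408 left.
April 2034 has 30 days: 408 − 30 = 378 left.
March 2034 has 31 days: 378 − 31 = 347 left.
February 2034 has 28 days (2034 is not a leap year): 347 − 28 = 319 left.
January 2034 has 31 days: 319 − 31 = 288 left.
December 2033 has 31 days: 288 − 31 = 257 left.
November 2033 has 30 days: 257 − 30 = 227 left.
October 2033 has 31 days: 227 − 31 = 196 left.
September 2033 has 30 days: 196 − 30 = 166 left.
August 2033 has 31 days: 166 − 31 = 135 left.
July 2033 has 31 days: 135 − 31 = 104 left.
June 2033 has 30 days: 104 − 30 = 74 left.
May 2033 has 31 days: 74 − 31 = 43 left.
April 2033 has 30 days: 43 − 30 = 13 left.
March 2033 has 31 days; 31 − 13 = 18 → March 18, 2033.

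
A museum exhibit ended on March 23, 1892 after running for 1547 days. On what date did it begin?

December 28, 1887

Subtracting 1547 days from March 23, 1892.
Going back 23 days from March 23, 1892 reaches the end of the previous month; 1547 − 23 = 1524 left.
February 1892 has 29 days (1892 is a leap year): 1524 − 29 = 1495 left.
January 1892 has 31 days: 1495 − 31 = 1464 left.
December 1891 has 31 days: 1464 − 31 = 1433 left.
November 1891 has 30 days: 1433 − 30 = 1403 left.
October 1891 has 31 days: 1403 − 31 = 1372 left.
September 1891 has 30 days: 1372 − 30 = 1342 left.
August 1891 has 31 days: 1342 − 31 = 1311 left.
July 1891 has 31 days: 1311 − 31 = 1280 left.
June 1891 has 30 days: 1280 − 30 = 1250 left.
May 1891 has 31 days: 1250 − 31 = 1219 left.
April 1891 has 30 days: 1219 − 30 = 1189 left.
March 1891 has 31 days: 1189 − 31 = 1158 left.
February 1891 has 28 days (1891 is not a leap year): 1158 − 28 = 1130 left.
January 1891 has 31 days: 1130 − 31 = 1099 left.
December 1890 has 31 days: 1099 − 31 = 1068 left.
November 1890 has 30 days: 1068 − 30 = 1038 left.
October 1890 has 31 days: 1038 − 31 = 1007 left.
September 1890 has 30 days: 1007 − 30 = 977 left.
August 1890 has 31 days: 977 − 31 = 946 left.
July 1890 has 31 days: 946 − 31 = 915 left.
June 1890 has 30 days: 915 − 30 = 885 left.
May 1890 has 31 days: 885 − 31 = 854 left.
April 1890 has 30 days: 854 − 30 = 824 left.
March 1890 has 31 days: 824 − 31 = 793 left.
February 1890 has 28 days (1890 is not a leap year): 793 − 28 = 765 left.
January 1890 has 31 days: 765 − 31 = 734 left.
December 1889 has 31 days: 734 − 31 = 703 left.
November 1889 has 30 days: 703 − 30 = 673 left.
October 1889 has 31 days: 673 − 31 = 642 left.
September 1889 has 30 days: 642 − 30 = 612 left.
August 1889 has 31 days: 612 − 31 = 581 left.
July 1889 has 31 days: 581 − 31 = 550 left.
June 1889 has 30 days: 550 − 30 = 520 left.
May 1889 has 31 days: 520 − 31 = 489 left.
April 1889 has 30 days: 489 − 30 = 459 left.
March 1889 has 31 days: 459 − 31 = 428 left.
February 1889 has 28 days (1889 is not a leap year): 428 − 28 = 400 left.
January 1889 has 31 days: 400 − 31 = 369 left.
December 1888 has 31 days: 369 − 31 = 338 left.
November 1888 has 30 days: 338 − 30 = 308 left.
October 1888 has 31 days: 308 − 31 = 277 left.
September 1888 has 30 days: 277 − 30 = 247 left.
August 1888 has 31 days: 247 − 31 = 216 left.
July 1888 has 31 days: 216 − 31 = 185 left.
June 1888 has 30 days: 185 − 30 = 155 left.
May 1888 has 31 days: 155 − 31 = 124 left.
April 1888 has 30 days: 124 − 30 = 94 left.
March 1888 has 31 days: 94 − 31 = 63 left.
February 1888 has 29 days (1888 is a leap year): 63 − 29 = 34 left.
January 1888 has 31 days: 34 − 31 = 3 left.
December 1887 has 31 days; 31 − 3 = 28 → December 28, 1887.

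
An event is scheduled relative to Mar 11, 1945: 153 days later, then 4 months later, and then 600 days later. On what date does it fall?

Adding 153 days from March 11, 1945:
March has 31 days, so 31 − 11 = 20 days remain after March 11, 1945; 153 − 20 = 133 left.
April 1945 has 30 days: 133 − 30 = 103 left.
May 1945 has 31 days: 103 − 31 = 72 left.
June 1945 has 30 days: 72 − 30 = 42 left.
July 1945 has 31 days: 42 − 31 = 11 left.
11 days into August 1945 → August 11, 1945.
Advancing 4 months from August 11, 1945:
month 8 + 4 = 12 → December 1945.
Day 11 is valid in December, giving December 11, 1945.
Adding 600 days from December 11, 1945:
December has 31 days, so 31 − 11 = 20 days remain after December 11, 1945; 600 − 20 = 580 left.
January 1946 has 31 days: 580 − 31 = 549 left.
February 1946 has 28 days (1946 is not a leap year): 549 − 28 = 521 left.
March 1946 has 31 days: 521 − 31 = 490 left.
April 1946 has 30 days: 490 − 30 = 460 left.
May 1946 has 31 days: 460 − 31 = 429 left.
June 1946 has 30 days: 429 − 30 = 399 left.
July 1946 has 31 days: 399 − 31 = 368 left.
August 1946 has 31 days: 368 − 31 = 337 left.
September 1946 has 30 days: 337 − 30 = 307 left.
October 1946 has 31 days: 307 − 31 = 276 left.
November 1946 has 30 days: 276 − 30 = 246 left.
December 1946 has 31 days: 246 − 31 = 215 left.
January 1947 has 31 days: 215 − 31 = 184 left.
February 1947 has 28 days (1947 is not a leap year): 184 − 28 = 156 left.
March 1947 has 31 days: 156 − 31 = 125 left.
April 1947 has 30 days: 125 − 30 = 95 left.
May 1947 has 31 days: 95 − 31 = 64 left.
June 1947 has 30 days: 64 − 30 = 34 left.
July 1947 has 31 days: 34 − 31 = 3 left.
3 days into August 1947 → August 3, 1947.

August 3, 1947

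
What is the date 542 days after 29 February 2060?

Advancing 542 days from February 29, 2060.
February has 29 days, so 29 − 29 = 0 days remain after February 29, 2060; 542 − 0 = 542 left.
March 2060 has 31 days: 542 − 31 = 511 left.
April 2060 has 30 days: 511 − 30 = 481 left.
May 2060 has 31 days: 481 − 31 = 450 left.
June 2060 has 30 days: 450 − 30 = 420 left.
July 2060 has 31 days: 420 − 31 = 389 left.
August 2060 has 31 days: 389 − 31 = 358 left.
September 2060 has 30 days: 358 − 30 = 328 left.
October 2060 has 31 days: 328 − 31 = 297 left.
November 2060 has 30 days: 297 − 30 = 267 left.
December 2060 has 31 days: 267 − 31 = 236 left.
January 2061 has 31 days: 236 − 31 = 205 left.
February 2061 has 28 days (2061 is not a leap year): 205 − 28 = 177 left.
March 2061 has 31 days: 177 − 31 = 146 left.
April 2061 has 30 days: 146 − 30 = 116 left.
May 2061 has 31 days: 116 − 31 = 85 left.
June 2061 has 30 days: 85 − 30 = 55 left.
July 2061 has 31 days: 55 − 31 = 24 left.
24 days into August 2061 → August 24, 2061.

August 24, 2061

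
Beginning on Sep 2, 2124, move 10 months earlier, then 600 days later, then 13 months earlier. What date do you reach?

Counting back 10 months from September 2, 2124:
month 9 − 10 = -1, which is month 11 of year 2123 → November 2123.
Day 2 is valid in November, giving November 2, 2123.
Advancing 600 days from November 2, 2123:
November has 30 days, so 30 − 2 = 28 days remain after November 2, 2123; 600 − 28 = 572 left.
December 2123 has 31 days: 572 − 31 = 541 left.
January 2124 has 31 days: 541 − 31 = 510 left.
February 2124 has 29 days (2124 is a leap year): 510 − 29 = 481 left.
March 2124 has 31 days: 481 − 31 = 450 left.
April 2124 has 30 days: 450 − 30 = 420 left.
May 2124 has 31 days: 420 − 31 = 389 left.
June 2124 has 30 days: 389 − 30 = 359 left.
July 2124 has 31 days: 359 − 31 = 328 left.
August 2124 has 31 days: 328 − 31 = 297 left.
September 2124 has 30 days: 297 − 30 = 267 left.
October 2124 has 31 days: 267 − 31 = 236 left.
November 2124 has 30 days: 236 − 30 = 206 left.
December 2124 has 31 days: 206 − 31 = 175 left.
January 2125 has 31 days: 175 − 31 = 144 left.
February 2125 has 28 days (2125 is not a leap year): 144 − 28 = 116 left.
March 2125 has 31 days: 116 − 31 = 85 left.
April 2125 has 30 days: 85 − 30 = 55 left.
May 2125 has 31 days: 55 − 31 = 24 left.
24 days into June 2125 → June 24, 2125.
Subtracting 13 months from June 24, 2125:
month 6 − 13 = -7, which is month 5 of year 2124 → May 2124.
Day 24 is valid in May, giving May 24, 2124.

May 24, 2124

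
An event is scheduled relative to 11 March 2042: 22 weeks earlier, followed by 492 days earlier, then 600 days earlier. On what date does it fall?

Going back 22 weeks (= 154 days) from March 11, 2042:
Going back 11 days from March 11, 2042 reaches the end of the previous month; 154 − 11 = 143 left.
February 2042 has 28 days (2042 is not a leap year): 143 − 28 = 115 left.
January 2042 has 31 days: 115 − 31 = 84 left.
December 2041 has 31 days: 84 − 31 = 53 left.
November 2041 has 30 days: 53 − 30 = 23 left.
October 2041 has 31 days; 31 − 23 = 8 → October 8, 2041.
Subtracting 492 days from October 8, 2041:
Going back 8 days from October 8, 2041 reaches the end of the previous month; 492 − 8 = 484 left.
September 2041 has 30 days: 484 − 30 = 454 left.
August 2041 has 31 days: 454 − 31 = 423 left.
July 2041 has 31 days: 423 − 31 = 392 left.
June 2041 has 30 days: 392 − 30 = 362 left.
May 2041 has 31 days: 362 − 31 = 331 left.
April 2041 has 30 days: 331 − 30 = 301 left.
March 2041 has 31 days: 301 − 31 = 270 left.
February 2041 has 28 days (2041 is not a leap year): 270 − 28 = 242 left.
January 2041 has 31 days: 242 − 31 = 211 left.
December 2040 has 31 days: 211 − 31 = 180 left.
November 2040 has 30 days: 180 − 30 = 150 left.
October 2040 has 31 days: 150 − 31 = 119 left.
September 2040 has 30 days: 119 − 30 = 89 left.
August 2040 has 31 days: 89 − 31 = 58 left.
July 2040 has 31 days: 58 − 31 = 27 left.
June 2040 has 30 days; 30 − 27 = 3 → June 3, 2040.
Counting back 600 days from June 3, 2040:
Going back 3 days from June 3, 2040 reaches the end of the previous month; 600 − 3 = 597 left.
May 2040 has 31 days: 597 − 31 = 566 left.
April 2040 has 30 days: 566 − 30 = 536 left.
March 2040 has 31 days: 536 − 31 = 505 left.
February 2040 has 29 days (2040 is a leap year): 505 − 29 = 476 left.
January 2040 has 31 days: 476 − 31 = 445 left.
December 2039 has 31 days: 445 − 31 = 414 left.
November 2039 has 30 days: 414 − 30 = 384 left.
October 2039 has 31 days: 384 − 31 = 353 left.
September 2039 has 30 days: 353 − 30 = 323 left.
August 2039 has 31 days: 323 − 31 = 292 left.
July 2039 has 31 days: 292 − 31 = 261 left.
June 2039 has 30 days: 261 − 30 = 231 left.
May 2039 has 31 days: 231 − 31 = 200 left.
April 2039 has 30 days: 200 − 30 = 170 left.
March 2039 has 31 days: 170 − 31 = 139 left.
February 2039 has 28 days (2039 is not a leap year): 139 − 28 = 111 left.
January 2039 has 31 days: 111 − 31 = 80 left.
December 2038 has 31 days: 80 − 31 = 49 left.
November 2038 has 30 days: 49 − 30 = 19 left.
October 2038 has 31 days; 31 − 19 = 12 → October 12, 2038.

October 12, 2038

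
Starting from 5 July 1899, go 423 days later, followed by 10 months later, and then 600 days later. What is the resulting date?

Advancing 423 days from July 5, 1899:
July has 31 days, so 31 − 5 = 26 days remain after July 5, 1899; 423 − 26 = 397 left.
August 1899 has 31 days: 397 − 31 = 366 left.
September 1899 has 30 days: 366 − 30 = 336 left.
October 1899 has 31 days: 336 − 31 = 305 left.
November 1899 has 30 days: 305 − 30 = 275 left.
December 1899 has 31 days: 275 − 31 = 244 left.
January 1900 has 31 days: 244 − 31 = 213 left.
February 1900 has 28 days (1900 is not a leap year (divisible by 100 but not 400)): 213 − 28 = 185 left.
March 1900 has 31 days: 185 − 31 = 154 left.
April 1900 has 30 days: 154 − 30 = 124 left.
May 1900 has 31 days: 124 − 31 = 93 left.
June 1900 has 30 days: 93 − 30 = 63 left.
July 1900 has 31 days: 63 − 31 = 32 left.
August 1900 has 31 days: 32 − 31 = 1 left.
1 day into September 1900 → September 1, 1900.
Advancing 10 months from September 1, 1900:
month 9 + 10 = 19, which is month 7 of year 1901 → July 1901.
Day 1 is valid in July, giving July 1, 1901.
Advancing 600 days from July 1, 1901:
July has 31 days, so 31 − 1 = 30 days remain after July 1, 1901; 600 − 30 = 570 left.
August 1901 has 31 days: 570 − 31 = 539 left.
September 1901 has 30 days: 539 − 30 = 509 left.
October 1901 has 31 days: 509 − 31 = 478 left.
November 1901 has 30 days: 478 − 30 = 448 left.
December 1901 has 31 days: 448 − 31 = 417 left.
January 1902 has 31 days: 417 − 31 = 386 left.
February 1902 has 28 days (1902 is not a leap year): 386 − 28 = 358 left.
March 1902 has 31 days: 358 − 31 = 327 left.
April 1902 has 30 days: 327 − 30 = 297 left.
May 1902 has 31 days: 297 − 31 = 266 left.
June 1902 has 30 days: 266 − 30 = 236 left.
July 1902 has 31 days: 236 − 31 = 205 left.
August 1902 has 31 days: 205 − 31 = 174 left.
September 1902 has 30 days: 174 − 30 = 144 left.
October 1902 has 31 days: 144 − 31 = 113 left.
November 1902 has 30 days: 113 − 30 = 83 left.
December 1902 has 31 days: 83 − 31 = 52 left.
January 1903 has 31 days: 52 − 31 = 21 left.
21 days into February 1903 → February 21, 1903.

February 21, 1903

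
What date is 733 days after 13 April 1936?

April 16, 1938

Adding 733 days from April 13, 1936.
April has 30 days, so 30 − 13 = 17 days remain after April 13, 1936; 733 − 17 = 716 left.
May 1936 has 31 days: 716 − 31 = 685 left.
June 1936 has 30 days: 685 − 30 = 655 left.
July 1936 has 31 days: 655 − 31 = 624 left.
August 1936 has 31 days: 624 − 31 = 593 left.
September 1936 has 30 days: 593 − 30 = 563 left.
October 1936 has 31 days: 563 − 31 = 532 left.
November 1936 has 30 days: 532 − 30 = 502 left.
December 1936 has 31 days: 502 − 31 = 471 left.
January 1937 has 31 days: 471 − 31 = 440 left.
February 1937 has 28 days (1937 is not a leap year): 440 − 28 = 412 left.
March 1937 has 31 days: 412 − 31 = 381 left.
April 1937 has 30 days: 381 − 30 = 351 left.
May 1937 has 31 days: 351 − 31 = 320 left.
June 1937 has 30 days: 320 − 30 = 290 left.
July 1937 has 31 days: 290 − 31 = 259 left.
August 1937 has 31 days: 259 − 31 = 228 left.
September 1937 has 30 days: 228 − 30 = 198 left.
October 1937 has 31 days: 198 − 31 = 167 left.
November 1937 has 30 days: 167 − 30 = 137 left.
December 1937 has 31 days: 137 − 31 = 106 left.
January 1938 has 31 days: 106 − 31 = 75 left.
February 1938 has 28 days (1938 is not a leap year): 75 − 28 = 47 left.
March 1938 has 31 days: 47 − 31 = 16 left.
16 days into April 1938 → April 16, 1938.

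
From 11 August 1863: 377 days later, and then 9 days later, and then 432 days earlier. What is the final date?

Advancing 377 days from August 11, 1863:
August has 31 days, so 31 − 11 = 20 days remain after August 11, 1863; 377 − 20 = 357 left.
September 1863 has 30 days: 357 − 30 = 327 left.
October 1863 has 31 days: 327 − 31 = 296 left.
November 1863 has 30 days: 296 − 30 = 266 left.
December 1863 has 31 days: 266 − 31 = 235 left.
January 1864 has 31 days: 235 − 31 = 204 left.
February 1864 has 29 days (1864 is a leap year): 204 − 29 = 175 left.
March 1864 has 31 days: 175 − 31 = 144 left.
April 1864 has 30 days: 144 − 30 = 114 left.
May 1864 has 31 days: 114 − 31 = 83 left.
June 1864 has 30 days: 83 − 30 = 53 left.
July 1864 has 31 days: 53 − 31 = 22 left.
22 days into August 1864 → August 22, 1864.
Counting forward 9 days from August 22, 1864:
August has 31 days; 22 + 9 = 31, still in August.
Counting back 432 days from August 31, 1864:
Going back 31 days from August 31, 1864 reaches the end of the previous month; 432 − 31 = 401 left.
July 1864 has 31 days: 401 − 31 = 370 left.
June 1864 has 30 days: 370 − 30 = 340 left.
May 1864 has 31 days: 340 − 31 = 309 left.
April 1864 has 30 days: 309 − 30 = 279 left.
March 1864 has 31 days: 279 − 31 = 248 left.
February 1864 has 29 days (1864 is a leap year): 248 − 29 = 219 left.
January 1864 has 31 days: 219 − 31 = 188 left.
December 1863 has 31 days: 188 − 31 = 157 left.
November 1863 has 30 days: 157 − 30 = 127 left.
October 1863 has 31 days: 127 − 31 = 96 left.
September 1863 has 30 days: 96 − 30 = 66 left.
August 1863 has 31 days: 66 − 31 = 35 left.
July 1863 has 31 days: 35 − 31 = 4 left.
June 1863 has 30 days; 30 − 4 = 26 → June 26, 1863.

June 26, 1863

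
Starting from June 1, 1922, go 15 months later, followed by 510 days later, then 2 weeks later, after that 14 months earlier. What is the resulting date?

Adding 15 months from June 1, 1922:
month 6 + 15 = 21, which is month 9 of year 1923 → September 1923.
Day 1 is valid in September, giving September 1, 1923.
Advancing 510 days from September 1, 1923:
September has 30 days, so 30 − 1 = 29 days remain after September 1, 1923; 510 − 29 = 481 left.
October 1923 has 31 days: 481 − 31 = 450 left.
November 1923 has 30 days: 450 − 30 = 420 left.
December 1923 has 31 days: 420 − 31 = 389 left.
January 1924 has 31 days: 389 − 31 = 358 left.
February 1924 has 29 days (1924 is a leap year): 358 − 29 = 329 left.
March 1924 has 31 days: 329 − 31 = 298 left.
April 1924 has 30 days: 298 − 30 = 268 left.
May 1924 has 31 days: 268 − 31 = 237 left.
June 1924 has 30 days: 237 − 30 = 207 left.
July 1924 has 31 days: 207 − 31 = 176 left.
August 1924 has 31 days: 176 − 31 = 145 left.
September 1924 has 30 days: 145 − 30 = 115 left.
October 1924 has 31 days: 115 − 31 = 84 left.
November 1924 has 30 days: 84 − 30 = 54 left.
December 1924 has 31 days: 54 − 31 = 23 left.
23 days into January 1925 → January 23, 1925.
Counting forward 2 weeks (= 14 days) from January 23, 1925:
January has 31 days, so 31 − 23 = 8 days remain after January 23, 1925; 14 − 8 = 6 left.
6 days into February 1925 → February 6, 1925.
Counting back 14 months from February 6, 1925:
month 2 − 14 = -12, which is month 12 of year 1923 → December 1923.
Day 6 is valid in December, giving December 6, 1923.

December 6, 1923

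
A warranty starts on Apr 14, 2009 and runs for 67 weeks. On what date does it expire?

July 27, 2010

Counting forward 67 weeks = 469 days from April 14, 2009.
April has 30 days, so 30 − 14 = 16 days remain after April 14, 2009; 469 − 16 = 453 left.
May 2009 has 31 days: 453 − 31 = 422 left.
June 2009 has 30 days: 422 − 30 = 392 left.
July 2009 has 31 days: 392 − 31 = 361 left.
August 2009 has 31 days: 361 − 31 = 330 left.
September 2009 has 30 days: 330 − 30 = 300 left.
October 2009 has 31 days: 300 − 31 = 269 left.
November 2009 has 30 days: 269 − 30 = 239 left.
December 2009 has 31 days: 239 − 31 = 208 left.
January 2010 has 31 days: 208 − 31 = 177 left.
February 2010 has 28 days (2010 is not a leap year): 177 − 28 = 149 left.
March 2010 has 31 days: 149 − 31 = 118 left.
April 2010 has 30 days: 118 − 30 = 88 left.
May 2010 has 31 days: 88 − 31 = 57 left.
June 2010 has 30 days: 57 − 30 = 27 left.
27 days into July 2010 → July 27, 2010.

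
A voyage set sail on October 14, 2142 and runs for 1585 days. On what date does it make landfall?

Counting forward 1585 days from October 14, 2142.
October has 31 days, so 31 − 14 = 17 days remain after October 14, 2142; 1585 − 17 = 1568 left.
November 2142 has 30 days: 1568 − 30 = 1538 left.
December 2142 has 31 days: 1538 − 31 = 1507 left.
January 2143 has 31 days: 1507 − 31 = 1476 left.
February 2143 has 28 days (2143 is not a leap year): 1476 − 28 = 1448 left.
March 2143 has 31 days: 1448 − 31 = 1417 left.
April 2143 has 30 days: 1417 − 30 = 1387 left.
May 2143 has 31 days: 1387 − 31 = 1356 left.
June 2143 has 30 days: 1356 − 30 = 1326 left.
July 2143 has 31 days: 1326 − 31 = 1295 left.
August 2143 has 31 days: 1295 − 31 = 1264 left.
September 2143 has 30 days: 1264 − 30 = 1234 left.
October 2143 has 31 days: 1234 − 31 = 1203 left.
November 2143 has 30 days: 1203 − 30 = 1173 left.
December 2143 has 31 days: 1173 − 31 = 1142 left.
January 2144 has 31 days: 1142 − 31 = 1111 left.
February 2144 has 29 days (2144 is a leap year): 1111 − 29 = 1082 left.
March 2144 has 31 days: 1082 − 31 = 1051 left.
April 2144 has 30 days: 1051 − 30 = 1021 left.
May 2144 has 31 days: 1021 − 31 = 990 left.
June 2144 has 30 days: 990 − 30 = 960 left.
July 2144 has 31 days: 960 − 31 = 929 left.
August 2144 has 31 days: 929 − 31 = 898 left.
September 2144 has 30 days: 898 − 30 = 868 left.
October 2144 has 31 days: 868 − 31 = 837 left.
November 2144 has 30 days: 837 − 30 = 807 left.
December 2144 has 31 days: 807 − 31 = 776 left.
January 2145 has 31 days: 776 − 31 = 745 left.
February 2145 has 28 days (2145 is not a leap year): 745 − 28 = 717 left.
March 2145 has 31 days: 717 − 31 = 686 left.
April 2145 has 30 days: 686 − 30 = 656 left.
May 2145 has 31 days: 656 − 31 = 625 left.
June 2145 has 30 days: 625 − 30 = 595 left.
July 2145 has 31 days: 595 − 31 = 564 left.
August 2145 has 31 days: 564 − 31 = 533 left.
September 2145 has 30 days: 533 − 30 = 503 left.
October 2145 has 31 days: 503 − 31 = 472 left.
November 2145 has 30 days: 472 − 30 = 442 left.
December 2145 has 31 days: 442 − 31 = 411 left.
January 2146 has 31 days: 411 − 31 = 380 left.
February 2146 has 28 days (2146 is not a leap year): 380 − 28 = 352 left.
March 2146 has 31 days: 352 − 31 = 321 left.
April 2146 has 30 days: 321 − 30 = 291 left.
May 2146 has 31 days: 291 − 31 = 260 left.
June 2146 has 30 days: 260 − 30 = 230 left.
July 2146 has 31 days: 230 − 31 = 199 left.
August 2146 has 31 days: 199 − 31 = 168 left.
September 2146 has 30 days: 168 − 30 = 138 left.
October 2146 has 31 days: 138 − 31 = 107 left.
November 2146 has 30 days: 107 − 30 = 77 left.
December 2146 has 31 days: 77 − 31 = 46 left.
January 2147 has 31 days: 46 − 31 = 15 left.
15 days into February 2147 → February 15, 2147.

February 15, 2147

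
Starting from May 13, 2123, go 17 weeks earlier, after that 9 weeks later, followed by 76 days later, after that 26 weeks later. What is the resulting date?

Counting back 17 weeks (= 119 days) from May 13, 2123:
Going back 13 days from May 13, 2123 reaches the end of the previous month; 119 − 13 = 106 left.
April 2123 has 30 days: 106 − 30 = 76 left.
March 2123 has 31 days: 76 − 31 = 45 left.
February 2123 has 28 days (2123 is not a leap year): 45 − 28 = 17 left.
January 2123 has 31 days; 31 − 17 = 14 → January 14, 2123.
Counting forward 9 weeks (= 63 days) from January 14, 2123:
January has 31 days, so 31 − 14 = 17 days remain after January 14, 2123; 63 − 17 = 46 left.
February 2123 has 28 days (2123 is not a leap year): 46 − 28 = 18 left.
18 days into March 2123 → March 18, 2123.
Adding 76 days from March 18, 2123:
March has 31 days, so 31 − 18 = 13 days remain after March 18, 2123; 76 − 13 = 63 left.
April 2123 has 30 days: 63 − 30 = 33 left.
May 2123 has 31 days: 33 − 31 = 2 left.
2 days into June 2123 → June 2, 2123.
Adding 26 weeks (= 182 days) from June 2, 2123:
June has 30 days, so 30 − 2 = 28 days remain after June 2, 2123; 182 − 28 = 154 left.
July 2123 has 31 days: 154 − 31 = 123 left.
August 2123 has 31 days: 123 − 31 = 92 left.
September 2123 has 30 days: 92 − 30 = 62 left.
October 2123 has 31 days: 62 − 31 = 31 left.
November 2123 has 30 days: 31 − 30 = 1 left.
1 day into December 2123 → December 1, 2123.

December 1, 2123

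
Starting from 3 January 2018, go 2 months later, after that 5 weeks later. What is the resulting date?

Adding 2 months from January 3, 2018:
month 1 + 2 = 3 → March 2018.
Day 3 is valid in March, giving March 3, 2018.
Adding 5 weeks (= 35 days) from March 3, 2018:
March has 31 days, so 31 − 3 = 28 days remain after March 3, 2018; 35 − 28 = 7 left.
7 days into April 2018 → April 7, 2018.

April 7, 2018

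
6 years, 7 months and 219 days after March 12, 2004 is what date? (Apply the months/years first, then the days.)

Advancing 6 years, 7 months and 219 days from March 12, 2004: first the month/year part, then the days.
+6 years → 2010; month 3 + 7 = 10 → October 2010.
Day 12 is valid in October, giving October 12, 2010.
Now add 219 days from October 12, 2010.
October has 31 days, so 31 − 12 = 19 days remain after October 12, 2010; 219 − 19 = 200 left.
November 2010 has 30 days: 200 − 30 = 170 left.
December 2010 has 31 days: 170 − 31 = 139 left.
January 2011 has 31 days: 139 − 31 = 108 left.
February 2011 has 28 days (2011 is not a leap year): 108 − 28 = 80 left.
March 2011 has 31 days: 80 − 31 = 49 left.
April 2011 has 30 days: 49 − 30 = 19 left.
19 days into May 2011 → May 19, 2011.

May 19, 2011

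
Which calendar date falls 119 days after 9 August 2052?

Advancing 119 days from August 9, 2052.
August has 31 days, so 31 − 9 = 22 days remain after August 9, 2052; 119 − 22 = 97 left.
September 2052 has 30 days: 97 − 30 = 67 left.
October 2052 has 31 days: 67 − 31 = 36 left.
November 2052 has 30 days: 36 − 30 = 6 left.
6 days into December 2052 → December 6, 2052.

December 6, 2052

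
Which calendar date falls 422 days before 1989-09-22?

Subtracting 422 days from September 22, 1989.
Going back 22 days from September 22, 1989 reaches the end of the previous month; 422 − 22 = 400 left.
August 1989 has 31 days: 400 − 31 = 369 left.
July 1989 has 31 days: 369 − 31 = 338 left.
June 1989 has 30 days: 338 − 30 = 308 left.
May 1989 has 31 days: 308 − 31 = 277 left.
April 1989 has 30 days: 277 − 30 = 247 left.
March 1989 has 31 days: 247 − 31 = 216 left.
February 1989 has 28 days (1989 is not a leap year): 216 − 28 = 188 left.
January 1989 has 31 days: 188 − 31 = 157 left.
December 1988 has 31 days: 157 − 31 = 126 left.
November 1988 has 30 days: 126 − 30 = 96 left.
October 1988 has 31 days: 96 − 31 = 65 left.
September 1988 has 30 days: 65 − 30 = 35 left.
August 1988 has 31 days: 35 − 31 = 4 left.
July 1988 has 31 days; 31 − 4 = 27 → July 27, 1988.

July 27, 1988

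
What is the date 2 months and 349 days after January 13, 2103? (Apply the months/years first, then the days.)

Advancing 2 months and 349 days from January 13, 2103: first the month/year part, then the days.
month 1 + 2 = 3 → March 2103.
Day 13 is valid in March, giving March 13, 2103.
Now add 349 days from March 13, 2103.
March has 31 days, so 31 − 13 = 18 days remain after March 13, 2103; 349 − 18 = 331 left.
April 2103 has 30 days: 331 − 30 = 301 left.
May 2103 has 31 days: 301 − 31 = 270 left.
June 2103 has 30 days: 270 − 30 = 240 left.
July 2103 has 31 days: 240 − 31 = 209 left.
August 2103 has 31 days: 209 − 31 = 178 left.
September 2103 has 30 days: 178 − 30 = 148 left.
October 2103 has 31 days: 148 − 31 = 117 left.
November 2103 has 30 days: 117 − 30 = 87 left.
December 2103 has 31 days: 87 − 31 = 56 left.
January 2104 has 31 days: 56 − 31 = 25 left.
25 days into February 2104 → February 25, 2104.

February 25, 2104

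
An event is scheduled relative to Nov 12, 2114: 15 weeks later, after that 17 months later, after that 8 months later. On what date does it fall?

March 25, 2117

Advancing 15 weeks (= 105 days) from November 12, 2114:
November has 30 days, so 30 − 12 = 18 days remain after November 12, 2114; 105 − 18 = 87 left.
December 2114 has 31 days: 87 − 31 = 56 left.
January 2115 has 31 days: 56 − 31 = 25 left.
25 days into February 2115 → February 25, 2115.
Counting forward 17 months from February 25, 2115:
month 2 + 17 = 19, which is month 7 of year 2116 → July 2116.
Day 25 is valid in July, giving July 25, 2116.
Adding 8 months from July 25, 2116:
month 7 + 8 = 15, which is month 3 of year 2117 → March 2117.
Day 25 is valid in March, giving March 25, 2117.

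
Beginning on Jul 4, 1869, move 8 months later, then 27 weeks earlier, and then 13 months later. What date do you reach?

Counting forward 8 months from July 4, 1869:
month 7 + 8 = 15, which is month 3 of year 1870 → March 1870.
Day 4 is valid in March, giving March 4, 1870.
Going back 27 weeks (= 189 days) from March 4, 1870:
Going back 4 days from March 4, 1870 reaches the end of the previous month; 189 − 4 = 185 left.
February 1870 has 28 days (1870 is not a leap year): 185 − 28 = 157 left.
January 1870 has 31 days: 157 − 31 = 126 left.
December 1869 has 31 days: 126 − 31 = 95 left.
November 1869 has 30 days: 95 − 30 = 65 left.
October 1869 has 31 days: 65 − 31 = 34 left.
September 1869 has 30 days: 34 − 30 = 4 left.
August 1869 has 31 days; 31 − 4 = 27 → August 27, 1869.
Advancing 13 months from August 27, 1869:
month 8 + 13 = 21, which is month 9 of year 1870 → September 1870.
Day 27 is valid in September, giving September 27, 1870.

September 27, 1870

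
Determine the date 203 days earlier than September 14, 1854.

Going back 203 days from September 14, 1854.
Going back 14 days from September 14, 1854 reaches the end of the previous month; 203 − 14 = 189 left.
August 1854 has 31 days: 189 − 31 = 158 left.
July 1854 has 31 days: 158 − 31 = 127 left.
June 1854 has 30 days: 127 − 30 = 97 left.
May 1854 has 31 days: 97 − 31 = 66 left.
April 1854 has 30 days: 66 − 30 = 36 left.
March 1854 has 31 days: 36 − 31 = 5 left.
February 1854 has 28 days; 28 − 5 = 23 → February 23, 1854.

February 23, 1854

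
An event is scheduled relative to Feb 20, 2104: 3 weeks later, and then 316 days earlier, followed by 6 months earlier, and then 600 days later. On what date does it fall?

June 23, 2104

Advancing 3 weeks (= 21 days) from February 20, 2104:
February has 29 days, so 29 − 20 = 9 days remain after February 20, 2104; 21 − 9 = 12 left.
12 days into March 2104 → March 12, 2104.
Counting back 316 days from March 12, 2104:
Going back 12 days from March 12, 2104 reaches the end of the previous month; 316 − 12 = 304 left.
February 2104 has 29 days (2104 is a leap year): 304 − 29 = 275 left.
January 2104 has 31 days: 275 − 31 = 244 left.
December 2103 has 31 days: 244 − 31 = 213 left.
November 2103 has 30 days: 213 − 30 = 183 left.
October 2103 has 31 days: 183 − 31 = 152 left.
September 2103 has 30 days: 152 − 30 = 122 left.
August 2103 has 31 days: 122 − 31 = 91 left.
July 2103 has 31 days: 91 − 31 = 60 left.
June 2103 has 30 days: 60 − 30 = 30 left.
May 2103 has 31 days; 31 − 30 = 1 → May 1, 2103.
Counting back 6 months from May 1, 2103:
month 5 − 6 = -1, which is month 11 of year 2102 → November 2102.
Day 1 is valid in November, giving November 1, 2102.
Advancing 600 days from November 1, 2102:
November has 30 days, so 30 − 1 = 29 days remain after November 1, 2102; 600 − 29 = 571 left.
December 2102 has 31 days: 571 − 31 = 540 left.
January 2103 has 31 days: 540 − 31 = 509 left.
February 2103 has 28 days (2103 is not a leap year): 509 − 28 = 481 left.
March 2103 has 31 days: 481 − 31 = 450 left.
April 2103 has 30 days: 450 − 30 = 420 left.
May 2103 has 31 days: 420 − 31 = 389 left.
June 2103 has 30 days: 389 − 30 = 359 left.
July 2103 has 31 days: 359 − 31 = 328 left.
August 2103 has 31 days: 328 − 31 = 297 left.
September 2103 has 30 days: 297 − 30 = 267 left.
October 2103 has 31 days: 267 − 31 = 236 left.
November 2103 has 30 days: 236 − 30 = 206 left.
December 2103 has 31 days: 206 − 31 = 175 left.
January 2104 has 31 days: 175 − 31 = 144 left.
February 2104 has 29 days (2104 is a leap year): 144 − 29 = 115 left.
March 2104 has 31 days: 115 − 31 = 84 left.
April 2104 has 30 days: 84 − 30 = 54 left.
May 2104 has 31 days: 54 − 31 = 23 left.
23 days into June 2104 → June 23, 2104.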